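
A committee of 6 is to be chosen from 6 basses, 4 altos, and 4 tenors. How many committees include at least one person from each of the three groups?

2556

Total 6-person selections from all 14: C(14,6) = 3003.
Selections missing a whole group: no basses → C(8,6) = 28; no altos → C(10,6) = 210; no tenors → C(10,6) = 210.
Add back selections omitting two groups (i.e. drawn from a single group): C(6,6) + C(4,6) + C(4,6) = 1.
By inclusion–exclusion: 3003 − 448 + 1 = 2556.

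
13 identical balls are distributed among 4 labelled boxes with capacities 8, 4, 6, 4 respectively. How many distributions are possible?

139

Without the upper bounds there are C(16,3) = 560 ways to split 13 among 4 boxes.
Subtract solutions that violate a single cap (substitute x_i' = x_i − (cap_i+1)): x_1 ≥ 9 gives C(7,3) = 35; x_2 ≥ 5 gives C(11,3) = 165; x_3 ≥ 7 gives C(9,3) = 84; x_4 ≥ 5 gives C(11,3) = 165. Together 449.
Add back pairs where two caps are both exceeded: 0 + 0 + 0 + 4 + 20 + 4 = 28.
By inclusion–exclusion the count is 560 − 449 + 28 = 139.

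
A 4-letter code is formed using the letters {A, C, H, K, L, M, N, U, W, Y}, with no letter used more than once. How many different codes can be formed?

Choose and order 4 of the 10 symbols: the first letter has 10 options, the next 9, then 8, 7.
10 × 9 × 8 × 7 = 5040.

5040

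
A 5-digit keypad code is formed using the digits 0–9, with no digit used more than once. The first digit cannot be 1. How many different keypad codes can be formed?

The first digit has 10−1 = 9 choices (anything except 1).
The remaining 4 digits are filled from the other 9 symbols without repetition: 9 × 8 × 7 × 6 = 3024.
Total: 9 × 3024 = 27216.

27216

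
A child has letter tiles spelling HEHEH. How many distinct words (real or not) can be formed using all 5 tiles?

HEHEH has 5 letters with E appearing twice and H appearing 3 times.
Dividing 5! = 120 by 3!·2! = 12 for the repeated letters gives 10.

10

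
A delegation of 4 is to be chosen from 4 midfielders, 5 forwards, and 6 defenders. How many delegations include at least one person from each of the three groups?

With no constraint there are C(15,4) = 1365 possible selections.
Subtract selections that omit an entire group: no midfielders → C(11,4) = 330; no forwards → C(10,4) = 210; no defenders → C(9,4) = 126.
Add back selections omitting two groups (i.e. drawn from a single group): C(4,4) + C(5,4) + C(6,4) = 21.
By inclusion–exclusion: 1365 − 666 + 21 = 720.

720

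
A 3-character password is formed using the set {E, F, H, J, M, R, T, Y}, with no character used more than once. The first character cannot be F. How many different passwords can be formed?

294

The first character has 8−1 = 7 choices (anything except F).
The remaining 2 characters are filled from the other 7 symbols without repetition: 7 × 6 = 42.
Total: 7 × 42 = 294.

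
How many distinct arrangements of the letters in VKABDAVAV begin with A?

3360

Fix A in the first position and arrange the remaining 8 letters.
Those 8 letters have A appearing twice and V appearing 3 times, giving (8)!/(3!·2!) = 3360.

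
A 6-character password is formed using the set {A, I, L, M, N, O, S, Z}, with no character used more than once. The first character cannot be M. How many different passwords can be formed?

17640

The first character has 8−1 = 7 choices (anything except M).
The remaining 5 characters are filled from the other 7 symbols without repetition: 7 × 6 × 5 × 4 × 3 = 2520.
Total: 7 × 2520 = 17640.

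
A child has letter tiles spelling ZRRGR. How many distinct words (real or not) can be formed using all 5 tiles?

ZRRGR has 5 letters with R appearing 3 times.
Dividing 5! = 120 by 3! = 6 for the repeated letters gives 20.

20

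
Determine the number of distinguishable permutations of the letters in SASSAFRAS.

2520

SASSAFRAS has 9 letters with A appearing 3 times and S appearing 4 times.
So there are 9! / (4!·3!) = 2520 distinguishable arrangements.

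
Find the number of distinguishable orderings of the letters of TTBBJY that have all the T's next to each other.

60

Treat the 2 copies of T as a single block. The multiset to arrange is then {TT, B, B, J, Y}, 5 items in all.
That gives (5)!/(2!) = 60 arrangements.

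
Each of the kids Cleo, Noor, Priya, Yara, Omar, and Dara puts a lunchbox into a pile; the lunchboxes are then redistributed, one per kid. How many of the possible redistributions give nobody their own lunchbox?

Let Aᵢ be the assignments in which kid i gets their own lunchbox. We want the size of the complement of A₁∪…∪A_6.
By inclusion–exclusion this is Σ_{j=0}^{6} (−1)^j C(6,j)·(6−j)!.
Computing: 720 − 720 + 360 − 120 + 30 − 6 + 1 = 265.

265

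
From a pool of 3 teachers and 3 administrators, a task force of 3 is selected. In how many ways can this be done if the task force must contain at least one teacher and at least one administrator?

18

Unrestricted: C(6,3) = 20 ways to pick any 3 of the 6.
Subtract selections that omit an entire group: no teachers → C(3,3) = 1; no administrators → C(3,3) = 1.
Both groups omitted at once is impossible, so 20 − 2 = 18.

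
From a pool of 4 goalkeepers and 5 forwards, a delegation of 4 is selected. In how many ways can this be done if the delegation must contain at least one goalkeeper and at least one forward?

Unrestricted: C(9,4) = 126 ways to pick any 4 of the 9.
Subtract selections that omit an entire group: no goalkeepers → C(5,4) = 5; no forwards → C(4,4) = 1.
Both groups omitted at once is impossible, so 126 − 6 = 120.

120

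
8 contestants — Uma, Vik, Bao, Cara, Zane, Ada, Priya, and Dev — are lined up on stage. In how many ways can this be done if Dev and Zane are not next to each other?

There are 8! = 40320 arrangements in all. If Dev and Zane are adjacent, merging them into one block gives 2·(7)! = 10080 arrangements.
So 40320 − 10080 = 30240 arrangements keep them apart.

30240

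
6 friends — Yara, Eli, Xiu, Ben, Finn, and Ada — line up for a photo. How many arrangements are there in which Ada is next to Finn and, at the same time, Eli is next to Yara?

Treat {Ada,Finn} as one block (2 orders) and {Eli,Yara} as another (2 orders).
That leaves 4 units to arrange: 2 × 2 × 4! = 4 × 24 = 96.

96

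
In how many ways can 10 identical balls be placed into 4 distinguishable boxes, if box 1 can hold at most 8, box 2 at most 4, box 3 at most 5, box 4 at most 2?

85

Ignoring the caps, the number of non-negative solutions to x_1+…+x_4 = 10 is C(13,3) = 286.
Subtract solutions that violate a single cap (substitute x_i' = x_i − (cap_i+1)): x_1 ≥ 9 gives C(4,3) = 4; x_2 ≥ 5 gives C(8,3) = 56; x_3 ≥ 6 gives C(7,3) = 35; x_4 ≥ 3 gives C(10,3) = 120. Together 215.
Add back pairs where two caps are both exceeded: 0 + 0 + 0 + 0 + 10 + 4 = 14.
By inclusion–exclusion the count is 286 − 215 + 14 = 85.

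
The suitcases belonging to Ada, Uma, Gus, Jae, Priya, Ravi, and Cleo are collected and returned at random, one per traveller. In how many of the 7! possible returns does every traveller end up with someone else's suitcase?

Let Aᵢ be the assignments in which traveller i gets their own suitcase. We want the size of the complement of A₁∪…∪A_7.
By inclusion–exclusion this is Σ_{j=0}^{7} (−1)^j C(7,j)·(7−j)!.
Computing: 5040 − 5040 + 2520 − 840 + 210 − 42 + 7 − 1 = 1854.

1854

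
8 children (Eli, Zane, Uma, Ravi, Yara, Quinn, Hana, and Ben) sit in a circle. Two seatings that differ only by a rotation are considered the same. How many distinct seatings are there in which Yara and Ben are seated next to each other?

Glue Yara and Ben into a block (2 internal orders). Seating 7 units around a circle gives (6)! arrangements.
So 2 × (6)! = 2 × 720 = 1440.

1440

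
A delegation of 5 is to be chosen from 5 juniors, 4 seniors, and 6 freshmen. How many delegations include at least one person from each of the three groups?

2170

Total 5-person selections from all 15: C(15,5) = 3003.
Selections missing a whole group: no juniors → C(10,5) = 252; no seniors → C(11,5) = 462; no freshmen → C(9,5) = 126.
Add back selections omitting two groups (i.e. drawn from a single group): C(5,5) + C(4,5) + C(6,5) = 7.
By inclusion–exclusion: 3003 − 840 + 7 = 2170.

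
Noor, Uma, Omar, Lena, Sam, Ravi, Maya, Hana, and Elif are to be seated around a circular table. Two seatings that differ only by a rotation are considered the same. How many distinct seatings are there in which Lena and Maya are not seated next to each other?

30240

All circular seatings of 9 people number (8)! = 40320.
Those with Lena next to Maya: fuse the pair into one unit and seat 8 units around a circle — 2·(7)! = 10080.
Subtracting, 40320 − 10080 = 30240.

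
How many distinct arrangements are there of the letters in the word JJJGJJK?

Letter multiplicities in JJJGJJK: G×1, J×5, K×1.
The number of distinct arrangements is 7!/(5!) = 5040/120 = 42.

42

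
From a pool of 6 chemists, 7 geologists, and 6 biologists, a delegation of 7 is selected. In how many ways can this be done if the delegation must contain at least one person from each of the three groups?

Total 7-person selections from all 19: C(19,7) = 50388.
Subtract selections that omit an entire group: no chemists → C(13,7) = 1716; no geologists → C(12,7) = 792; no biologists → C(13,7) = 1716.
Add back selections omitting two groups (i.e. drawn from a single group): C(6,7) + C(7,7) + C(6,7) = 1.
By inclusion–exclusion: 50388 − 4224 + 1 = 46165.

46165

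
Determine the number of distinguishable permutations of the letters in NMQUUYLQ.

The 8 letters of NMQUUYLQ have repeats: Q appearing twice and U appearing twice.
Dividing 8! = 40320 by 2!·2! = 4 for the repeated letters gives 10080.

10080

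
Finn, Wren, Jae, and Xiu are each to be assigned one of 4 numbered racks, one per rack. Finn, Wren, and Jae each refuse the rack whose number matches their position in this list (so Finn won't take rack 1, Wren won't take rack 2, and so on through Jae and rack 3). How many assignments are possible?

11

Let Aᵢ (for i ∈ {1, 2, 3}) be the placements that put person i in their forbidden rack. Any j of these fix j positions, leaving (4−j)! ways to fill the rest, and there are C(3,j) ways to pick which j.
By inclusion–exclusion, the number of valid placements is Σ_{j=0}^{3} (−1)^j C(3,j)·(4−j)!.
Computing: 24 − 18 + 6 − 1 = 11.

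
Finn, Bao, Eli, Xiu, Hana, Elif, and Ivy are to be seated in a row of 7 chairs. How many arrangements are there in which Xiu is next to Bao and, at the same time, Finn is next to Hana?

480

Treat {Xiu,Bao} as one block (2 orders) and {Finn,Hana} as another (2 orders).
That leaves 5 units to arrange: 2 × 2 × 5! = 4 × 120 = 480.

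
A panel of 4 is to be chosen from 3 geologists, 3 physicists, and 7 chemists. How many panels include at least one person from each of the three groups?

With no constraint there are C(13,4) = 715 possible selections.
Selections missing a whole group: no geologists → C(10,4) = 210; no physicists → C(10,4) = 210; no chemists → C(6,4) = 15.
Add back selections omitting two groups (i.e. drawn from a single group): C(3,4) + C(3,4) + C(7,4) = 35.
By inclusion–exclusion: 715 − 435 + 35 = 315.

315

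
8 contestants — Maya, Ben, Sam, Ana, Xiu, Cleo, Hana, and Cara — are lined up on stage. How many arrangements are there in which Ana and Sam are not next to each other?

There are 8! = 40320 arrangements in all. If Ana and Sam are adjacent, merging them into one block gives 2·(7)! = 10080 arrangements.
So 40320 − 10080 = 30240 arrangements keep them apart.

30240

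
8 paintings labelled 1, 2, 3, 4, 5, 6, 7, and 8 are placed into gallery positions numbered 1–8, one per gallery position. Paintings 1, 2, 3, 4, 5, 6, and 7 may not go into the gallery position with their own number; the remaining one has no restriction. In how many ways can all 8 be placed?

16687

Let Aᵢ (for 1 ≤ i ≤ 7) be the placements that put painting i in its forbidden gallery position. Any j of these fix j positions, leaving (8−j)! ways to fill the rest, and there are C(7,j) ways to pick which j.
By inclusion–exclusion, the number of valid placements is Σ_{j=0}^{7} (−1)^j C(7,j)·(8−j)!.
Computing: 40320 − 35280 + 15120 − 4200 + 840 − 126 + 14 − 1 = 16687.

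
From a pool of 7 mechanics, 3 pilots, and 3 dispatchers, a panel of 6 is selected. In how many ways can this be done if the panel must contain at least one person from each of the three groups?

Unrestricted: C(13,6) = 1716 ways to pick any 6 of the 13.
Selections missing a whole group: no mechanics → C(6,6) = 1; no pilots → C(10,6) = 210; no dispatchers → C(10,6) = 210.
Add back selections omitting two groups (i.e. drawn from a single group): C(7,6) + C(3,6) + C(3,6) = 7.
By inclusion–exclusion: 1716 − 421 + 7 = 1302.

1302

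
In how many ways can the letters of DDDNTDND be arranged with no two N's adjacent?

Total arrangements of DDDNTDND: 8!/(5!·2!) = 168.
Arrangements with the N's together: treat NN as one letter, giving (7)!/(5!) = 42.
Subtracting, 168 − 42 = 126 arrangements keep the N's apart.

126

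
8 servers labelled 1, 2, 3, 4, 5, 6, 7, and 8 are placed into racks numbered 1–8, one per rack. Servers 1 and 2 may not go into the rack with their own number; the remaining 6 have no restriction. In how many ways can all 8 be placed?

Let Aᵢ (for i ∈ {1, 2}) be the placements that put server i in its forbidden rack. Any j of these fix j positions, leaving (8−j)! ways to fill the rest, and there are C(2,j) ways to pick which j.
By inclusion–exclusion, the number of valid placements is Σ_{j=0}^{2} (−1)^j C(2,j)·(8−j)!.
Computing: 40320 − 10080 + 720 = 30960.

30960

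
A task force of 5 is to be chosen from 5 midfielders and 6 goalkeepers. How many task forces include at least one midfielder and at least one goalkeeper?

Unrestricted: C(11,5) = 462 ways to pick any 5 of the 11.
Subtract selections that omit an entire group: no midfielders → C(6,5) = 6; no goalkeepers → C(5,5) = 1.
Both groups omitted at once is impossible, so 462 − 7 = 455.

455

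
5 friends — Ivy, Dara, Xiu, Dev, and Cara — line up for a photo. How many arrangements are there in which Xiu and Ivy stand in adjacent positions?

Treat {Xiu, Ivy} as a single unit. There are 4 units to order, and the pair itself can be ordered 2 ways.
So the count is 2·(4)! = 48.

48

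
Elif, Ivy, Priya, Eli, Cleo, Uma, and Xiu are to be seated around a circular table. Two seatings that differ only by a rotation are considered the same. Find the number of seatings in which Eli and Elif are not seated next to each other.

480

All circular seatings of 7 people number (6)! = 720.
Seatings with Eli beside Elif: treat them as a block with 2 internal orders, giving 2 × (5)! = 240.
Subtracting, 720 − 240 = 480.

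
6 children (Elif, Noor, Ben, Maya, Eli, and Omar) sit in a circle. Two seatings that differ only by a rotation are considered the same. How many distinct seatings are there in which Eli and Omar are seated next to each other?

Glue Eli and Omar into a block (2 internal orders). Seating 5 units around a circle gives (4)! arrangements.
So 2 × (4)! = 2 × 24 = 48.

48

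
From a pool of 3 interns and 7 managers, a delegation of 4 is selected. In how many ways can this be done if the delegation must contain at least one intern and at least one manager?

Total 4-person selections from all 10: C(10,4) = 210.
Subtract selections that omit an entire group: no interns → C(7,4) = 35; no managers → C(3,4) = 0.
Both groups omitted at once is impossible, so 210 − 35 = 175.

175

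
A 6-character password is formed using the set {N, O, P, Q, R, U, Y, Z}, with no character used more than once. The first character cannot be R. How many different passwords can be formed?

The first character has 8−1 = 7 choices (anything except R).
The remaining 5 characters are filled from the other 7 symbols without repetition: 7 × 6 × 5 × 4 × 3 = 2520.
Total: 7 × 2520 = 17640.

17640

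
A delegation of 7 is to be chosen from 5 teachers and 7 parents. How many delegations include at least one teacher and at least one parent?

791

Unrestricted: C(12,7) = 792 ways to pick any 7 of the 12.
Selections missing a whole group: no teachers → C(7,7) = 1; no parents → C(5,7) = 0.
Both groups omitted at once is impossible, so 792 − 1 = 791.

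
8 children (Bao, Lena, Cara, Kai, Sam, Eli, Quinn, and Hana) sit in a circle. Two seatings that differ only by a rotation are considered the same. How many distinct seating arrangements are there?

Seat Bao anywhere (absorbing the rotational symmetry), then permute the other 7: (7)! = 5040.

5040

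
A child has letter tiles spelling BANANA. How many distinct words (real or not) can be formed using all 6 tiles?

Letter multiplicities in BANANA: A×3, B×1, N×2.
So there are 6! / (3!·2!) = 60 distinguishable arrangements.

60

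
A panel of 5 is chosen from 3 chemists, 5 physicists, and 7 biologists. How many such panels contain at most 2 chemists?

Split by how many chemists are chosen (0 through 2).
Sum: C(3,0)·C(12,5) + C(3,1)·C(12,4) + C(3,2)·C(12,3) = 792 + 1485 + 660 = 2937.

2937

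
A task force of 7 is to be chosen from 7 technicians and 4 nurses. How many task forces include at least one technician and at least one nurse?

329

Unrestricted: C(11,7) = 330 ways to pick any 7 of the 11.
Subtract selections that omit an entire group: no technicians → C(4,7) = 0; no nurses → C(7,7) = 1.
Both groups omitted at once is impossible, so 330 − 1 = 329.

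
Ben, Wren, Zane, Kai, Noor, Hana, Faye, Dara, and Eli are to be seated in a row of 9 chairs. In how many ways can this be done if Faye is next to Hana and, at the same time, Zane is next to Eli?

20160

Treat {Faye,Hana} as one block (2 orders) and {Zane,Eli} as another (2 orders).
That leaves 7 units to arrange: 2 × 2 × 7! = 4 × 5040 = 20160.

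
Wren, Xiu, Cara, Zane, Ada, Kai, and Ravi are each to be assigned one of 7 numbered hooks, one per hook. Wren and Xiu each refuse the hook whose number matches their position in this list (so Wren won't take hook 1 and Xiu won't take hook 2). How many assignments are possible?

3720

Let Aᵢ (for i ∈ {1, 2}) be the placements that put person i in their forbidden hook. Any j of these fix j positions, leaving (7−j)! ways to fill the rest, and there are C(2,j) ways to pick which j.
By inclusion–exclusion, the number of valid placements is Σ_{j=0}^{2} (−1)^j C(2,j)·(7−j)!.
Computing: 5040 − 1440 + 120 = 3720.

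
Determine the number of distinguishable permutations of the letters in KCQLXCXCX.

KCQLXCXCX has 9 letters with C appearing 3 times and X appearing 3 times.
Dividing 9! = 362880 by 3!·3! = 36 for the repeated letters gives 10080.

10080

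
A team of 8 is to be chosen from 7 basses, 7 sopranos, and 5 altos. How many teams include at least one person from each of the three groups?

With no constraint there are C(19,8) = 75582 possible selections.
Subtract selections that omit an entire group: no basses → C(12,8) = 495; no sopranos → C(12,8) = 495; no altos → C(14,8) = 3003.
Add back selections omitting two groups (i.e. drawn from a single group): C(7,8) + C(7,8) + C(5,8) = 0.
By inclusion–exclusion: 75582 − 3993 + 0 = 71589.

71589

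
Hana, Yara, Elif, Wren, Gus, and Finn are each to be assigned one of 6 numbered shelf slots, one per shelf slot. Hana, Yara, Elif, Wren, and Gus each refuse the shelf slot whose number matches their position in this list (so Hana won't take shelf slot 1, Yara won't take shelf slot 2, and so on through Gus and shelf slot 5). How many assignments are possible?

Let Aᵢ (for 1 ≤ i ≤ 5) be the placements that put person i in their forbidden shelf slot. Any j of these fix j positions, leaving (6−j)! ways to fill the rest, and there are C(5,j) ways to pick which j.
By inclusion–exclusion, the number of valid placements is Σ_{j=0}^{5} (−1)^j C(5,j)·(6−j)!.
Computing: 720 − 600 + 240 − 60 + 10 − 1 = 309.

309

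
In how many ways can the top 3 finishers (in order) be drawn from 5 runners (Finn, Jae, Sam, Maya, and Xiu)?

There are 5 choices for 1st place, 4 for 2nd, and 3 for 3rd.
That gives 5 × 4 × 3 = 60.

60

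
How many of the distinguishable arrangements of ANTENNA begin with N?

Fix N in the first position and arrange the remaining 6 letters.
Those 6 letters have A appearing twice and N appearing twice, giving (6)!/(2!·2!) = 180.

180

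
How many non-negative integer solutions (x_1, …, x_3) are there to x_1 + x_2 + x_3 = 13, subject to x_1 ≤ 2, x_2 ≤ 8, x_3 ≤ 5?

Without the upper bounds there are C(15,2) = 105 ways to split 13 among 3 variables.
Subtract solutions that violate a single cap (substitute x_i' = x_i − (cap_i+1)): x_1 ≥ 3 gives C(12,2) = 66; x_2 ≥ 9 gives C(6,2) = 15; x_3 ≥ 6 gives C(9,2) = 36. Together 117.
Add back pairs where two caps are both exceeded: 3 + 15 + 0 = 18.
By inclusion–exclusion the count is 105 − 117 + 18 = 6.

6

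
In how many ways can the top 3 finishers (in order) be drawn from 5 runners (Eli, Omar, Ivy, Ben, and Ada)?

There are 5 choices for 1st place, 4 for 2nd, and 3 for 3rd.
That gives 5 × 4 × 3 = 60.

60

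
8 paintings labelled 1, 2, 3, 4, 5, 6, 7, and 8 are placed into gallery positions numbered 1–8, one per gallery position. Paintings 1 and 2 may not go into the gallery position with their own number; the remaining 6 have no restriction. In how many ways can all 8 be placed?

Let Aᵢ (for i ∈ {1, 2}) be the placements that put painting i in its forbidden gallery position. Any j of these fix j positions, leaving (8−j)! ways to fill the rest, and there are C(2,j) ways to pick which j.
By inclusion–exclusion, the number of valid placements is Σ_{j=0}^{2} (−1)^j C(2,j)·(8−j)!.
Computing: 40320 − 10080 + 720 = 30960.

30960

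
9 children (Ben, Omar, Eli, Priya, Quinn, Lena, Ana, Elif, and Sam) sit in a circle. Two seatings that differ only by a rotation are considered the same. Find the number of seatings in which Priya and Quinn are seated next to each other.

Glue Priya and Quinn into a block (2 internal orders). Seating 8 units around a circle gives (7)! arrangements.
So 2 × (7)! = 2 × 5040 = 10080.

10080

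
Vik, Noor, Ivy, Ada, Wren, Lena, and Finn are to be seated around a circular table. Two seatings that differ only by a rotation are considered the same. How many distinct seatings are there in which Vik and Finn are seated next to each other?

Glue Vik and Finn into a block (2 internal orders). Seating 6 units around a circle gives (5)! arrangements.
So 2 × (5)! = 2 × 120 = 240.

240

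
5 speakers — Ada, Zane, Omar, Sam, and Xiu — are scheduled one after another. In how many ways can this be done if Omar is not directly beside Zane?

There are 5! = 120 arrangements in all. If Omar and Zane are adjacent, merging them into one block gives 2·(4)! = 48 arrangements.
Complementary counting: 120 − 48 = 72.

72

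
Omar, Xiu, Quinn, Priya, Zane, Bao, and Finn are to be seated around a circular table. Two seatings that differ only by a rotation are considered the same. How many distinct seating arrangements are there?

Seat Omar anywhere (absorbing the rotational symmetry), then permute the other 6: (6)! = 720.

720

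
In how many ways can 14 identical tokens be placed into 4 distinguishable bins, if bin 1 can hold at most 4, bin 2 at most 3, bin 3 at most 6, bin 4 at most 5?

By stars and bars, unrestricted non-negative solutions to x_1+…+x_4 = 14 number C(14+3,3) = 680.
Subtract solutions that violate a single cap (substitute x_i' = x_i − (cap_i+1)): x_1 ≥ 5 gives C(12,3) = 220; x_2 ≥ 4 gives C(13,3) = 286; x_3 ≥ 7 gives C(10,3) = 120; x_4 ≥ 6 gives C(11,3) = 165. Together 791.
Add back pairs where two caps are both exceeded: 56 + 10 + 20 + 20 + 35 + 4 = 145.
By inclusion–exclusion the count is 680 − 791 + 145 = 34.

34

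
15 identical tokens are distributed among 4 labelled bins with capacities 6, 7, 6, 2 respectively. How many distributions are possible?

64

Without the upper bounds there are C(18,3) = 816 ways to split 15 among 4 bins.
Subtract solutions that violate a single cap (substitute x_i' = x_i − (cap_i+1)): x_1 ≥ 7 gives C(11,3) = 165; x_2 ≥ 8 gives C(10,3) = 120; x_3 ≥ 7 gives C(11,3) = 165; x_4 ≥ 3 gives C(15,3) = 455. Together 905.
Add back pairs where two caps are both exceeded: 1 + 4 + 56 + 1 + 35 + 56 = 153.
By inclusion–exclusion the count is 816 − 905 + 153 = 64.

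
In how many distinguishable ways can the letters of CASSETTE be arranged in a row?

5040

The 8 letters of CASSETTE have repeats: E appearing twice, S appearing twice, and T appearing twice.
Dividing 8! = 40320 by 2!·2!·2! = 8 for the repeated letters gives 5040.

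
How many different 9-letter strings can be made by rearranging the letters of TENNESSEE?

3780

TENNESSEE has 9 letters with E appearing 4 times, N appearing twice, and S appearing twice.
So there are 9! / (4!·2!·2!) = 3780 distinguishable arrangements.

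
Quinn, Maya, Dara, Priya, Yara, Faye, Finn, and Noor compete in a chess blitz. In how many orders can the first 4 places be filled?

This is an ordered selection of 4 from 8: P(8,4).
That gives 8 × 7 × 6 × 5 = 1680.

1680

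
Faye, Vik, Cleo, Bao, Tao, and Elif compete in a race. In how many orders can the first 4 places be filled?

This is an ordered selection of 4 from 6: P(6,4).
That gives 6 × 5 × 4 × 3 = 360.

360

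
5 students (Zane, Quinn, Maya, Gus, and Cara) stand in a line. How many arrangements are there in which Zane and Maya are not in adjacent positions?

There are 5! = 120 arrangements in all. If Zane and Maya are adjacent, merging them into one block gives 2·(4)! = 48 arrangements.
So 120 − 48 = 72 arrangements keep them apart.

72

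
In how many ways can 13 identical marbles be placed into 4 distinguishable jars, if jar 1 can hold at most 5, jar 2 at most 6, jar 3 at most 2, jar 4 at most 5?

By stars and bars, unrestricted non-negative solutions to x_1+…+x_4 = 13 number C(13+3,3) = 560.
Subtract solutions that violate a single cap (substitute x_i' = x_i − (cap_i+1)): x_1 ≥ 6 gives C(10,3) = 120; x_2 ≥ 7 gives C(9,3) = 84; x_3 ≥ 3 gives C(13,3) = 286; x_4 ≥ 6 gives C(10,3) = 120. Together 610.
Add back pairs where two caps are both exceeded: 1 + 35 + 4 + 20 + 1 + 35 = 96.
By inclusion–exclusion the count is 560 − 610 + 96 = 46.

46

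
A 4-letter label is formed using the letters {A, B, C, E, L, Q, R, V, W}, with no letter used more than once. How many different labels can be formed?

This is a permutation of 4 out of 9: P(9,4) = 9!/5!.
9 × 8 × 7 × 6 = 3024.

3024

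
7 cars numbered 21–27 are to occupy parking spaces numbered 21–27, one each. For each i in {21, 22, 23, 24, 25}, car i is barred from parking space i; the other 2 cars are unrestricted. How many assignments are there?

Let Aᵢ (for 21 ≤ i ≤ 25) be the placements that put car i in its forbidden parking space. Any j of these fix j positions, leaving (7−j)! ways to fill the rest, and there are C(5,j) ways to pick which j.
By inclusion–exclusion, the number of valid placements is Σ_{j=0}^{5} (−1)^j C(5,j)·(7−j)!.
Computing: 5040 − 3600 + 1200 − 240 + 30 − 2 = 2428.

2428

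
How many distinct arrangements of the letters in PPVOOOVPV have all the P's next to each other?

Treat the 3 copies of P as a single block. The multiset to arrange is then {PPP, O, O, O, V, V, V}, 7 items in all.
That gives (7)!/(3!·3!) = 140 arrangements.

140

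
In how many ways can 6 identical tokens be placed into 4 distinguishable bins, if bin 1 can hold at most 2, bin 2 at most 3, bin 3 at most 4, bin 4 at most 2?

31

By stars and bars, unrestricted non-negative solutions to x_1+…+x_4 = 6 number C(6+3,3) = 84.
Subtract solutions that violate a single cap (substitute x_i' = x_i − (cap_i+1)): x_1 ≥ 3 gives C(6,3) = 20; x_2 ≥ 4 gives C(5,3) = 10; x_3 ≥ 5 gives C(4,3) = 4; x_4 ≥ 3 gives C(6,3) = 20. Together 54.
Add back pairs where two caps are both exceeded: 0 + 0 + 1 + 0 + 0 + 0 = 1.
By inclusion–exclusion the count is 84 − 54 + 1 = 31.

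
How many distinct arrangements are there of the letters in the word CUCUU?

10

The 5 letters of CUCUU have repeats: C appearing twice and U appearing 3 times.
Dividing 5! = 120 by 3!·2! = 12 for the repeated letters gives 10.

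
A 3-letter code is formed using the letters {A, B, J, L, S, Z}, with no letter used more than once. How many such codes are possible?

This is a permutation of 3 out of 6: P(6,3) = 6!/3!.
That product is 6 × 5 × 4 = 120.

120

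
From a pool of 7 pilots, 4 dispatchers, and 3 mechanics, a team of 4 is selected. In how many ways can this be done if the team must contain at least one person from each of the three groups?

Unrestricted: C(14,4) = 1001 ways to pick any 4 of the 14.
Subtract selections that omit an entire group: no pilots → C(7,4) = 35; no dispatchers → C(10,4) = 210; no mechanics → C(11,4) = 330.
Add back selections omitting two groups (i.e. drawn from a single group): C(7,4) + C(4,4) + C(3,4) = 36.
By inclusion–exclusion: 1001 − 575 + 36 = 462.

462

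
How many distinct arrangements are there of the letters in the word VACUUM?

360

Letter multiplicities in VACUUM: A×1, C×1, M×1, U×2, V×1.
So there are 6! / (2!) = 360 distinguishable arrangements.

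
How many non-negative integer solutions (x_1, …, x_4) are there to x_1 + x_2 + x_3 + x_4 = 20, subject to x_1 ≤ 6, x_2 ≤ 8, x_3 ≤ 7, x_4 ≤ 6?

Ignoring the caps, the number of non-negative solutions to x_1+…+x_4 = 20 is C(23,3) = 1771.
Subtract solutions that violate a single cap (substitute x_i' = x_i − (cap_i+1)): x_1 ≥ 7 gives C(16,3) = 560; x_2 ≥ 9 gives C(14,3) = 364; x_3 ≥ 8 gives C(15,3) = 455; x_4 ≥ 7 gives C(16,3) = 560. Together 1939.
Add back pairs where two caps are both exceeded: 35 + 56 + 84 + 20 + 35 + 56 = 286.
By inclusion–exclusion the count is 1771 − 1939 + 286 = 118.

118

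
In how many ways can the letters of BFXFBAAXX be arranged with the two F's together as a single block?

Treat the 2 copies of F as a single block. The multiset to arrange is then {FF, A, A, B, B, X, X, X}, 8 items in all.
That gives (8)!/(3!·2!·2!) = 1680 arrangements.

1680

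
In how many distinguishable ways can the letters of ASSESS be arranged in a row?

The 6 letters of ASSESS have repeats: S appearing 4 times.
Dividing 6! = 720 by 4! = 24 for the repeated letters gives 30.

30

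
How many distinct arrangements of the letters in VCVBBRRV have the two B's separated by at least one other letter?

Total arrangements of VCVBBRRV: 8!/(3!·2!·2!) = 1680.
If the two B's are adjacent, glue them into one block, leaving 7 items to arrange: (7)!/(3!·2!) = 420 ways.
Subtracting, 1680 − 420 = 1260 arrangements keep the B's apart.

1260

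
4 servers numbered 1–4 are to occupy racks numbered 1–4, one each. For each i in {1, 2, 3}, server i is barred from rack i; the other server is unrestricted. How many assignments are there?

11

Let Aᵢ (for i ∈ {1, 2, 3}) be the placements that put server i in its forbidden rack. Any j of these fix j positions, leaving (4−j)! ways to fill the rest, and there are C(3,j) ways to pick which j.
By inclusion–exclusion, the number of valid placements is Σ_{j=0}^{3} (−1)^j C(3,j)·(4−j)!.
Computing: 24 − 18 + 6 − 1 = 11.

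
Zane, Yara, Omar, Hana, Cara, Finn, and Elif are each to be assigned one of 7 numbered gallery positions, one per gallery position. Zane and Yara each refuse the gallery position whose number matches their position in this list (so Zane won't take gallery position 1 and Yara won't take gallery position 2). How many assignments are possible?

Let Aᵢ (for i ∈ {1, 2}) be the placements that put person i in their forbidden gallery position. Any j of these fix j positions, leaving (7−j)! ways to fill the rest, and there are C(2,j) ways to pick which j.
By inclusion–exclusion, the number of valid placements is Σ_{j=0}^{2} (−1)^j C(2,j)·(7−j)!.
Computing: 5040 − 1440 + 120 = 3720.

3720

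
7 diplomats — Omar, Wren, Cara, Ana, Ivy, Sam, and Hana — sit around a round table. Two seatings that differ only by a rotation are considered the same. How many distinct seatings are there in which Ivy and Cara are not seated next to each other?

480

All circular seatings of 7 people number (6)! = 720.
Those with Ivy next to Cara: fuse the pair into one unit and seat 6 units around a circle — 2·(5)! = 240.
Subtracting, 720 − 240 = 480.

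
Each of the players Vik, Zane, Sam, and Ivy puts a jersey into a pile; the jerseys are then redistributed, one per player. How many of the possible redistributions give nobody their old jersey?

This is the derangement count D_4: permutations of 4 items with no fixed point.
By inclusion–exclusion this is Σ_{j=0}^{4} (−1)^j C(4,j)·(4−j)!.
Computing: 24 − 24 + 12 − 4 + 1 = 9.

9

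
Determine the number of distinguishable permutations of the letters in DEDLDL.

The 6 letters of DEDLDL have repeats: D appearing 3 times and L appearing twice.
So there are 6! / (3!·2!) = 60 distinguishable arrangements.

60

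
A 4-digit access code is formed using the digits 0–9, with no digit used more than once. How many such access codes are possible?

With no repetition, fill the 4 digits in order: 10 choices, then 9, down to 7.
That product is 10 × 9 × 8 × 7 = 5040.

5040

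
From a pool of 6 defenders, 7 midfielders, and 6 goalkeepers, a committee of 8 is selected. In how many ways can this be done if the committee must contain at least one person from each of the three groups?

72513

Unrestricted: C(19,8) = 75582 ways to pick any 8 of the 19.
Subtract selections that omit an entire group: no defenders → C(13,8) = 1287; no midfielders → C(12,8) = 495; no goalkeepers → C(13,8) = 1287.
Add back selections omitting two groups (i.e. drawn from a single group): C(6,8) + C(7,8) + C(6,8) = 0.
By inclusion–exclusion: 75582 − 3069 + 0 = 72513.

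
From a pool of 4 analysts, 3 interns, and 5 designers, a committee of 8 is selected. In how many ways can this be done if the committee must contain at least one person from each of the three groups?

485

With no constraint there are C(12,8) = 495 possible selections.
Selections missing a whole group: no analysts → C(8,8) = 1; no interns → C(9,8) = 9; no designers → C(7,8) = 0.
Add back selections omitting two groups (i.e. drawn from a single group): C(4,8) + C(3,8) + C(5,8) = 0.
By inclusion–exclusion: 495 − 10 + 0 = 485.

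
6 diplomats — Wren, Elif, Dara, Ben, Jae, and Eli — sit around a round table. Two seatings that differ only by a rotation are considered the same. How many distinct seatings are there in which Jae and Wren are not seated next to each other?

72

Without the restriction there are (5)! = 120 seatings.
Those with Jae next to Wren: fuse the pair into one unit and seat 5 units around a circle — 2·(4)! = 48.
Subtracting, 120 − 48 = 72.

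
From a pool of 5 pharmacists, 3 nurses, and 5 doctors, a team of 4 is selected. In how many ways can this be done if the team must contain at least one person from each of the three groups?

375

Unrestricted: C(13,4) = 715 ways to pick any 4 of the 13.
Selections missing a whole group: no pharmacists → C(8,4) = 70; no nurses → C(10,4) = 210; no doctors → C(8,4) = 70.
Add back selections omitting two groups (i.e. drawn from a single group): C(5,4) + C(3,4) + C(5,4) = 10.
By inclusion–exclusion: 715 − 350 + 10 = 375.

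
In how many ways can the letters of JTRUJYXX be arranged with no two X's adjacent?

7560

There are 8!/(2!·2!) = 10080 arrangements of JTRUJYXX in total.
Arrangements with the X's together: treat XX as one letter, giving (7)!/(2!) = 2520.
Hence 10080 − 2520 = 7560.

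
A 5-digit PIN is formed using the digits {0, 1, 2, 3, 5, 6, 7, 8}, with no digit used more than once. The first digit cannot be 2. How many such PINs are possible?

5880

The first digit has 8−1 = 7 choices (anything except 2).
The remaining 4 digits are filled from the other 7 symbols without repetition: 7 × 6 × 5 × 4 = 840.
Total: 7 × 840 = 5880.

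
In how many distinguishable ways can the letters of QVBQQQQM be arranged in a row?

336

Letter multiplicities in QVBQQQQM: B×1, M×1, Q×5, V×1.
The number of distinct arrangements is 8!/(5!) = 40320/120 = 336.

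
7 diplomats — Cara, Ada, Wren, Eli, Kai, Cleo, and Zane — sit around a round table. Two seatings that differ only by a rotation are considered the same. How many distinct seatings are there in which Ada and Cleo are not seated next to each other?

All circular seatings of 7 people number (6)! = 720.
Those with Ada next to Cleo: fuse the pair into one unit and seat 6 units around a circle — 2·(5)! = 240.
Subtracting, 720 − 240 = 480.

480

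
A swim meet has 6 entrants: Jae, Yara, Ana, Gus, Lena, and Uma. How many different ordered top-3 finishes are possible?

120

This is an ordered selection of 3 from 6: P(6,3).
That gives 6 × 5 × 4 = 120.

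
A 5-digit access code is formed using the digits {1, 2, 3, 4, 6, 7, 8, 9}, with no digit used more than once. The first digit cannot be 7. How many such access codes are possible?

5880

The first digit has 8−1 = 7 choices (anything except 7).
The remaining 4 digits are filled from the other 7 symbols without repetition: 7 × 6 × 5 × 4 = 840.
Total: 7 × 840 = 5880.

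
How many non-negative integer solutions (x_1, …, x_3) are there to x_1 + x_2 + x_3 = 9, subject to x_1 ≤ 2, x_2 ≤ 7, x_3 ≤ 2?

By stars and bars, unrestricted non-negative solutions to x_1+…+x_3 = 9 number C(9+2,2) = 55.
Subtract solutions that violate a single cap (substitute x_i' = x_i − (cap_i+1)): x_1 ≥ 3 gives C(8,2) = 28; x_2 ≥ 8 gives C(3,2) = 3; x_3 ≥ 3 gives C(8,2) = 28. Together 59.
Add back pairs where two caps are both exceeded: 0 + 10 + 0 = 10.
By inclusion–exclusion the count is 55 − 59 + 10 = 6.

6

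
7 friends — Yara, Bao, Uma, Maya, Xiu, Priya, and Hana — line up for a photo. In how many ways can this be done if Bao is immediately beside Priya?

1440

Treat {Bao, Priya} as a single unit. There are 6 units to order, and the pair itself can be ordered 2 ways.
That gives 2 × 6! = 2 × 720 = 1440.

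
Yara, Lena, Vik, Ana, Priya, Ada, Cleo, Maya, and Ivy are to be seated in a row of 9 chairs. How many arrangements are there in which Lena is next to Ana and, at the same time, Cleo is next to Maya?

20160

Treat {Lena,Ana} as one block (2 orders) and {Cleo,Maya} as another (2 orders).
That leaves 7 units to arrange: 2 × 2 × 7! = 4 × 5040 = 20160.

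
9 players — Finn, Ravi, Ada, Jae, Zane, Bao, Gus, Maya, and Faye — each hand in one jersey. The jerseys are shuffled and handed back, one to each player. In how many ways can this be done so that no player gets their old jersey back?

133496

Let Aᵢ be the assignments in which player i gets their old jersey. We want the size of the complement of A₁∪…∪A_9.
By inclusion–exclusion this is Σ_{j=0}^{9} (−1)^j C(9,j)·(9−j)!.
Computing: 362880 − 362880 + 181440 − 60480 + 15120 − 3024 + 504 − 72 + 9 − 1 = 133496.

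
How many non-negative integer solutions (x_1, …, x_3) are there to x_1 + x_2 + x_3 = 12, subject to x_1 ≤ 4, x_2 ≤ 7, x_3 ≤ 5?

15

Ignoring the caps, the number of non-negative solutions to x_1+…+x_3 = 12 is C(14,2) = 91.
Subtract solutions that violate a single cap (substitute x_i' = x_i − (cap_i+1)): x_1 ≥ 5 gives C(9,2) = 36; x_2 ≥ 8 gives C(6,2) = 15; x_3 ≥ 6 gives C(8,2) = 28. Together 79.
Add back pairs where two caps are both exceeded: 0 + 3 + 0 = 3.
By inclusion–exclusion the count is 91 − 79 + 3 = 15.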